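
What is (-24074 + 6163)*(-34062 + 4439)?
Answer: 530577553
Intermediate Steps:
(-24074 + 6163)*(-34062 + 4439) = -17911*(-29623) = 530577553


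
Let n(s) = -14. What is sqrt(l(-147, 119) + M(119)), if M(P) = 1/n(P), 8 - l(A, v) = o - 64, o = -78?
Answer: sqrt(29386)/14 ≈ 12.245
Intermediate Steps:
l(A, v) = 150 (l(A, v) = 8 - (-78 - 64) = 8 - 1*(-142) = 8 + 142 = 150)
M(P) = -1/14 (M(P) = 1/(-14) = -1/14)
sqrt(l(-147, 119) + M(119)) = sqrt(150 - 1/14) = sqrt(2099/14) = sqrt(29386)/14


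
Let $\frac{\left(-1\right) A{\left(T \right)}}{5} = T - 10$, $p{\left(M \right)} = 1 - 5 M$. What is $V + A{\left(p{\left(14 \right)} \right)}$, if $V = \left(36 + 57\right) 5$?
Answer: $860$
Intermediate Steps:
$A{\left(T \right)} = 50 - 5 T$ ($A{\left(T \right)} = - 5 \left(T - 10\right) = - 5 \left(-10 + T\right) = 50 - 5 T$)
$V = 465$ ($V = 93 \cdot 5 = 465$)
$V + A{\left(p{\left(14 \right)} \right)} = 465 - \left(-50 + 5 \left(1 - 70\right)\right) = 465 + \left(50 - -345\right) = 465 + \left(50 + 345\right) = 465 + 395 = 860$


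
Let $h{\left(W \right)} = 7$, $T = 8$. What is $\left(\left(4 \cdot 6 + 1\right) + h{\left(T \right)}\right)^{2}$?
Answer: $1024$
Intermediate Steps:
$\left(\left(4 \cdot 6 + 1\right) + h{\left(T \right)}\right)^{2} = \left(\left(4 \cdot 6 + 1\right) + 7\right)^{2} = \left(\left(24 + 1\right) + 7\right)^{2} = \left(25 + 7\right)^{2} = 32^{2} = 1024$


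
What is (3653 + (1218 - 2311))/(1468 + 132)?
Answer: 8/5 ≈ 1.6000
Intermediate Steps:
(3653 + (1218 - 2311))/(1468 + 132) = (3653 - 1093)/1600 = 2560*(1/1600) = 8/5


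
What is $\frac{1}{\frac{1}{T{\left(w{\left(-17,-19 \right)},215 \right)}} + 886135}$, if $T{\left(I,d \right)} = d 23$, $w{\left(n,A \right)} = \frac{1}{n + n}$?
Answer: $\frac{4945}{4381937576} \approx 1.1285 \cdot 10^{-6}$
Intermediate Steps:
$w{\left(n,A \right)} = \frac{1}{2 n}$
$T{\left(I,d \right)} = 23 d$
$\frac{1}{\frac{1}{T{\left(w{\left(-17,-19 \right)},215 \right)}} + 886135} = \frac{1}{\frac{1}{23 \cdot 215} + 886135} = \frac{1}{\frac{1}{4945} + 886135} = \frac{1}{\frac{4381937576}{4945}} = \frac{4945}{4381937576}$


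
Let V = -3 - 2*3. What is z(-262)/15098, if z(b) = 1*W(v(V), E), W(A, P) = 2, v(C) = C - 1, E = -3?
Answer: 1/7549 ≈ 0.00013247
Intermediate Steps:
V = -9 (V = -3 - 6 = -9)
v(C) = -1 + C
z(b) = 2 (z(b) = 1*2 = 2)
z(-262)/15098 = 2/15098 = 2*(1/15098) = 1/7549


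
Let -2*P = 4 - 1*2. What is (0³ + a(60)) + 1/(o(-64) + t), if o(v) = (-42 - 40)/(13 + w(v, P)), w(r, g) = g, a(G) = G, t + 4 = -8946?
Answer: 3224454/53741 ≈ 60.000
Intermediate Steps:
t = -8950 (t = -4 - 8946 = -8950)
P = -1 (P = -(4 - 1*2)/2 = -(4 - 2)/2 = -½*2 = -1)
o(v) = -41/6 (o(v) = (-42 - 40)/(13 - 1) = -82/12 = -82*1/12 = -41/6)
(0³ + a(60)) + 1/(o(-64) + t) = (0³ + 60) + 1/(-41/6 - 8950) = (0 + 60) + 1/(-53741/6) = 60 - 6/53741 = 3224454/53741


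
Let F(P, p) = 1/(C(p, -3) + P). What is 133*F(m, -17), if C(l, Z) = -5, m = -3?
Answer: -133/8 ≈ -16.625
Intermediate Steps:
F(P, p) = 1/(-5 + P)
133*F(m, -17) = 133/(-5 - 3) = 133/(-8) = 133*(-1/8) = -133/8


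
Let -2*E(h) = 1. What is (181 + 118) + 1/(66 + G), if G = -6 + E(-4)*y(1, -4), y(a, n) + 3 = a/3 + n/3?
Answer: 18539/62 ≈ 299.02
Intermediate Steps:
y(a, n) = -3 + a/3 + n/3 (y(a, n) = -3 + (a/3 + n/3) = -3 + a/3 + n/3)
E(h) = -½ (E(h) = -½*1 = -½)
G = -4 (G = -6 - (-3 + (⅓)*1 + (⅓)*(-4))/2 = -6 - (-3 + ⅓ - 4/3)/2 = -6 - ½*(-4) = -6 + 2 = -4)
(181 + 118) + 1/(66 + G) = (181 + 118) + 1/(66 - 4) = 299 + 1/62 = 18539/62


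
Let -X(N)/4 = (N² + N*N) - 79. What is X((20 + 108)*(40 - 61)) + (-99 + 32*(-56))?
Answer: -57804327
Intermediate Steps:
X(N) = 316 - 8*N² (X(N) = -4*((N² + N*N) - 79) = -4*((N² + N²) - 79) = -4*(2*N² - 79) = -4*(-79 + 2*N²) = 316 - 8*N²)
X((20 + 108)*(40 - 61)) + (-99 + 32*(-56)) = (316 - 8*(20 + 108)²*(40 - 61)²) + (-99 + 32*(-56)) = (316 - 8*(128*(-21))²) + (-99 - 1792) = (316 - 8*(-2688)²) - 1891 = (316 - 8*7225344) - 1891 = (316 - 57802752) - 1891 = -57802436 - 1891 = -57804327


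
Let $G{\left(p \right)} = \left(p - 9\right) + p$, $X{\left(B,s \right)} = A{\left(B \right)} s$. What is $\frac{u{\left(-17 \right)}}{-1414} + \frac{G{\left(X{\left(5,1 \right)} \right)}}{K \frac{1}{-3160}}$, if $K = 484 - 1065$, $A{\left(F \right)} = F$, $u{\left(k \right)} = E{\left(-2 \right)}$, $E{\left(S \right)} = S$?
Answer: $\frac{319243}{58681} \approx 5.4403$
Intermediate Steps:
$u{\left(k \right)} = -2$
$X{\left(B,s \right)} = B s$
$G{\left(p \right)} = -9 + 2 p$ ($G{\left(p \right)} = \left(-9 + p\right) + p = -9 + 2 p$)
$K = -581$ ($K = 484 - 1065 = -581$)
$\frac{u{\left(-17 \right)}}{-1414} + \frac{G{\left(X{\left(5,1 \right)} \right)}}{K \frac{1}{-3160}} = - \frac{2}{-1414} + \frac{-9 + 2 \cdot 5 \cdot 1}{\left(-581\right) \frac{1}{-3160}} = \left(-2\right) \left(- \frac{1}{1414}\right) + \frac{-9 + 2 \cdot 5}{\left(-581\right) \left(- \frac{1}{3160}\right)} = \frac{1}{707} + \frac{-9 + 10}{\frac{581}{3160}} = \frac{1}{707} + 1 \cdot \frac{3160}{581} = \frac{1}{707} + \frac{3160}{581} = \frac{319243}{58681}$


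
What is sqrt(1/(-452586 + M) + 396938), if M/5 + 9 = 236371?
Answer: sqrt(52769696087696578)/364612 ≈ 630.03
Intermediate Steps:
M = 1181810 (M = -45 + 5*236371 = -45 + 1181855 = 1181810)
sqrt(1/(-452586 + M) + 396938) = sqrt(1/(-452586 + 1181810) + 396938) = sqrt(1/729224 + 396938) = sqrt(289456716113/729224) = sqrt(52769696087696578)/364612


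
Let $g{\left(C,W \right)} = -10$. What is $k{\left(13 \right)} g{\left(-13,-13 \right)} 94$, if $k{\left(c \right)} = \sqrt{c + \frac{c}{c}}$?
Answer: $- 940 \sqrt{14} \approx -3517.2$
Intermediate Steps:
$k{\left(c \right)} = \sqrt{1 + c}$ ($k{\left(c \right)} = \sqrt{c + 1} = \sqrt{1 + c}$)
$k{\left(13 \right)} g{\left(-13,-13 \right)} 94 = \sqrt{1 + 13} \left(-10\right) 94 = \sqrt{14} \left(-10\right) 94 = - 10 \sqrt{14} \cdot 94 = - 940 \sqrt{14}$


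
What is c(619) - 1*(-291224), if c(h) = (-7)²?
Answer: 291273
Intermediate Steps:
c(h) = 49
c(619) - 1*(-291224) = 49 - 1*(-291224) = 49 + 291224 = 291273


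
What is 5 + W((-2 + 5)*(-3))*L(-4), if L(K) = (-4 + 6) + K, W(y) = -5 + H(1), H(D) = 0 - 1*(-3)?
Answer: 9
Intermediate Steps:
H(D) = 3 (H(D) = 0 + 3 = 3)
W(y) = -2 (W(y) = -5 + 3 = -2)
L(K) = 2 + K
5 + W((-2 + 5)*(-3))*L(-4) = 5 - 2*(2 - 4) = 5 - 2*(-2) = 5 + 4 = 9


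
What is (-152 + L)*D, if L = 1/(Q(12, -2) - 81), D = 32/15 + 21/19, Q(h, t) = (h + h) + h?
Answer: -6314243/12825 ≈ -492.34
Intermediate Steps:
Q(h, t) = 3*h (Q(h, t) = 2*h + h = 3*h)
D = 923/285 (D = 32*(1/15) + 21*(1/19) = 32/15 + 21/19 = 923/285 ≈ 3.2386)
L = -1/45 (L = 1/(3*12 - 81) = 1/(36 - 81) = 1/(-45) = -1/45 ≈ -0.022222)
(-152 + L)*D = (-152 - 1/45)*(923/285) = -6841/45*923/285 = -6314243/12825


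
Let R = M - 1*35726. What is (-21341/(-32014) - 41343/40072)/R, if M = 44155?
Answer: -234189125/5406634576216 ≈ -4.3315e-5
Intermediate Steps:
R = 8429 (R = 44155 - 1*35726 = 44155 - 35726 = 8429)
(-21341/(-32014) - 41343/40072)/R = (-21341/(-32014) - 41343/40072)/8429 = (-21341*(-1/32014) - 41343*1/40072)*(1/8429) = (21341/32014 - 41343/40072)*(1/8429) = -234189125/641432504*1/8429 = -234189125/5406634576216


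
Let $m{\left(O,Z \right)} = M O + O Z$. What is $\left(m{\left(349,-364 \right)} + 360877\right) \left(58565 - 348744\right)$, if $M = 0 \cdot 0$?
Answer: $-67855747539$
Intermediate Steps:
$M = 0$
$m{\left(O,Z \right)} = O Z$ ($m{\left(O,Z \right)} = 0 O + O Z = 0 + O Z = O Z$)
$\left(m{\left(349,-364 \right)} + 360877\right) \left(58565 - 348744\right) = \left(349 \left(-364\right) + 360877\right) \left(58565 - 348744\right) = \left(-127036 + 360877\right) \left(-290179\right) = 233841 \left(-290179\right) = -67855747539$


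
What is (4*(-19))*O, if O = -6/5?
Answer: 456/5 ≈ 91.200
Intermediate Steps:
O = -6/5 (O = -6*⅕ = -6/5 ≈ -1.2000)
(4*(-19))*O = (4*(-19))*(-6/5) = -76*(-6/5) = 456/5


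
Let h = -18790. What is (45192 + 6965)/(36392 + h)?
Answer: 52157/17602 ≈ 2.9631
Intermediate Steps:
(45192 + 6965)/(36392 + h) = (45192 + 6965)/(36392 - 18790) = 52157/17602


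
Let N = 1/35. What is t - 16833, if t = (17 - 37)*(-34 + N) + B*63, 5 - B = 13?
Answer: -116603/7 ≈ -16658.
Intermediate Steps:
B = -8 (B = 5 - 1*13 = 5 - 13 = -8)
N = 1/35 ≈ 0.028571
t = 1228/7 (t = (17 - 37)*(-34 + 1/35) - 8*63 = -20*(-1189/35) - 504 = 4756/7 - 504 = 1228/7 ≈ 175.43)
t - 16833 = 1228/7 - 16833 = -116603/7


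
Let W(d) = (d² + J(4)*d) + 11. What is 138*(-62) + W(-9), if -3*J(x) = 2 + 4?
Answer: -8446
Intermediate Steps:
J(x) = -2 (J(x) = -(2 + 4)/3 = -⅓*6 = -2)
W(d) = 11 + d² - 2*d (W(d) = (d² - 2*d) + 11 = 11 + d² - 2*d)
138*(-62) + W(-9) = 138*(-62) + (11 + (-9)² - 2*(-9)) = -8556 + (11 + 81 + 18) = -8556 + 110 = -8446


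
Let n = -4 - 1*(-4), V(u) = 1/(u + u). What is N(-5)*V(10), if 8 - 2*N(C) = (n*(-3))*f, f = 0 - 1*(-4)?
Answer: ⅕ ≈ 0.20000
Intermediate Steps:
f = 4 (f = 0 + 4 = 4)
V(u) = 1/(2*u)
n = 0 (n = -4 + 4 = 0)
N(C) = 4 (N(C) = 4 - 0*(-3)*4/2 = 4 - 0*4 = 4 - ½*0 = 4 + 0 = 4)
N(-5)*V(10) = 4*((½)/10) = 4*((½)*(⅒)) = 4*(1/20) = ⅕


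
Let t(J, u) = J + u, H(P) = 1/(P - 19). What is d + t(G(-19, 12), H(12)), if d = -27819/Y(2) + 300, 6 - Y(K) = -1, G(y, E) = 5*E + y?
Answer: -25433/7 ≈ -3633.3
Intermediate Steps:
G(y, E) = y + 5*E
Y(K) = 7 (Y(K) = 6 - 1*(-1) = 6 + 1 = 7)
H(P) = 1/(-19 + P)
d = -25719/7 (d = -27819/7 + 300 = -25719/7 ≈ -3674.1)
d + t(G(-19, 12), H(12)) = -25719/7 + ((-19 + 5*12) + 1/(-19 + 12)) = -25719/7 + ((-19 + 60) + 1/(-7)) = -25719/7 + (41 - 1/7) = -25719/7 + 286/7 = -25433/7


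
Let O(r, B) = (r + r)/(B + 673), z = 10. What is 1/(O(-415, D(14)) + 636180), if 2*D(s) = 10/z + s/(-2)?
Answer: 67/42623977 ≈ 1.5719e-6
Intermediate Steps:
D(s) = ½ - s/4 (D(s) = (10/10 + s/(-2))/2 = (10*(⅒) + s*(-½))/2 = (1 - s/2)/2 = ½ - s/4)
O(r, B) = 2*r/(673 + B) (O(r, B) = (2*r)/(673 + B) = 2*r/(673 + B))
1/(O(-415, D(14)) + 636180) = 1/(2*(-415)/(673 + (½ - ¼*14)) + 636180) = 1/(2*(-415)/(673 + (½ - 7/2)) + 636180) = 1/(2*(-415)/(673 - 3) + 636180) = 1/(2*(-415)/670 + 636180) = 1/(2*(-415)*(1/670) + 636180) = 1/(-83/67 + 636180) = 1/(42623977/67) = 67/42623977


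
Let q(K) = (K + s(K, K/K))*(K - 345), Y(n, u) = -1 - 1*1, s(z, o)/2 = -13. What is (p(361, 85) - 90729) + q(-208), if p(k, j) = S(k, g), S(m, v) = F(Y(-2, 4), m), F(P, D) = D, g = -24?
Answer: 39034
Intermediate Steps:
s(z, o) = -26 (s(z, o) = 2*(-13) = -26)
Y(n, u) = -2 (Y(n, u) = -1 - 1 = -2)
q(K) = (-345 + K)*(-26 + K) (q(K) = (K - 26)*(K - 345) = (-26 + K)*(-345 + K) = (-345 + K)*(-26 + K))
S(m, v) = m
p(k, j) = k
(p(361, 85) - 90729) + q(-208) = (361 - 90729) + (8970 + (-208)**2 - 371*(-208)) = -90368 + (8970 + 43264 + 77168) = -90368 + 129402 = 39034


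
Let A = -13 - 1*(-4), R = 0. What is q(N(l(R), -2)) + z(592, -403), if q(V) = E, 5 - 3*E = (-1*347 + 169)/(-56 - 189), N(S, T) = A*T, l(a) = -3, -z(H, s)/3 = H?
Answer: -434771/245 ≈ -1774.6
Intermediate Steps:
z(H, s) = -3*H
A = -9 (A = -13 + 4 = -9)
N(S, T) = -9*T
E = 349/245 (E = 5/3 - (-1*347 + 169)/(3*(-56 - 189)) = 5/3 - (-347 + 169)/(3*(-245)) = 5/3 - (-178)*(-1)/(3*245) = 5/3 - ⅓*178/245 = 5/3 - 178/735 = 349/245 ≈ 1.4245)
q(V) = 349/245
q(N(l(R), -2)) + z(592, -403) = 349/245 - 3*592 = 349/245 - 1776 = -434771/245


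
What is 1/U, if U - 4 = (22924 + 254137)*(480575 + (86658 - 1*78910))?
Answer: 1/135295258707 ≈ 7.3912e-12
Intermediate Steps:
U = 135295258707 (U = 4 + (22924 + 254137)*(480575 + (86658 - 1*78910)) = 4 + 277061*(480575 + (86658 - 78910)) = 4 + 277061*(480575 + 7748) = 4 + 277061*488323 = 4 + 135295258703 = 135295258707)
1/U = 1/135295258707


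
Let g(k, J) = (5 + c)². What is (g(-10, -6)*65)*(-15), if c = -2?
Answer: -8775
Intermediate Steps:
g(k, J) = 9 (g(k, J) = (5 - 2)² = 3² = 9)
(g(-10, -6)*65)*(-15) = (9*65)*(-15) = 585*(-15) = -8775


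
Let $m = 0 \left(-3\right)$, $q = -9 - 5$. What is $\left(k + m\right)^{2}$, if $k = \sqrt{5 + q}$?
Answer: $-9$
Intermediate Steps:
$q = -14$ ($q = -9 - 5 = -14$)
$k = 3 i$ ($k = \sqrt{5 - 14} = \sqrt{-9} = 3 i \approx 3.0 i$)
$m = 0$
$\left(k + m\right)^{2} = \left(3 i + 0\right)^{2} = \left(3 i\right)^{2} = -9$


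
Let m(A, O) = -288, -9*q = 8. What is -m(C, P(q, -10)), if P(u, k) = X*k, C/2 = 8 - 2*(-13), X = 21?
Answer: 288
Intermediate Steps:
q = -8/9 (q = -⅑*8 = -8/9 ≈ -0.88889)
C = 68 (C = 2*(8 - 2*(-13)) = 2*(8 + 26) = 2*34 = 68)
P(u, k) = 21*k
-m(C, P(q, -10)) = -1*(-288) = 288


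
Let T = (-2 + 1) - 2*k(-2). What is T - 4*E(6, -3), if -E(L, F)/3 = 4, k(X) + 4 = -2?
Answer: 59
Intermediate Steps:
k(X) = -6 (k(X) = -4 - 2 = -6)
E(L, F) = -12 (E(L, F) = -3*4 = -12)
T = 11 (T = (-2 + 1) - 2*(-6) = -1 + 12 = 11)
T - 4*E(6, -3) = 11 - 4*(-12) = 11 + 48 = 59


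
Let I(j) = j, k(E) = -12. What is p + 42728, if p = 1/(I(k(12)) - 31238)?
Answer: 1335249999/31250 ≈ 42728.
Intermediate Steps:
p = -1/31250 (p = 1/(-12 - 31238) = 1/(-31250) = -1/31250 ≈ -3.2000e-5)
p + 42728 = -1/31250 + 42728 = 1335249999/31250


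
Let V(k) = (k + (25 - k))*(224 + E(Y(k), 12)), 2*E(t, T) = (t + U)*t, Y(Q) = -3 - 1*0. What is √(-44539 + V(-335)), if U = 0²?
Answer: I*√155306/2 ≈ 197.04*I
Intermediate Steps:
U = 0
Y(Q) = -3 (Y(Q) = -3 + 0 = -3)
E(t, T) = t²/2 (E(t, T) = ((t + 0)*t)/2 = (t*t)/2 = t²/2)
V(k) = 11425/2 (V(k) = (k + (25 - k))*(224 + (½)*(-3)²) = 25*(224 + (½)*9) = 25*(224 + 9/2) = 25*(457/2) = 11425/2)
√(-44539 + V(-335)) = √(-44539 + 11425/2) = √(-77653/2) = I*√155306/2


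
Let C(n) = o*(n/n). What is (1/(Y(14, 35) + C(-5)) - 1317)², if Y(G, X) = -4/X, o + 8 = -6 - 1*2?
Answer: 551786009329/318096 ≈ 1.7347e+6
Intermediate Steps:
o = -16 (o = -8 + (-6 - 1*2) = -8 + (-6 - 2) = -8 - 8 = -16)
C(n) = -16 (C(n) = -16*n/n = -16*1 = -16)
(1/(Y(14, 35) + C(-5)) - 1317)² = (1/(-4/35 - 16) - 1317)² = (1/(-564/35) - 1317)² = (-35/564 - 1317)² = (-742823/564)² = 551786009329/318096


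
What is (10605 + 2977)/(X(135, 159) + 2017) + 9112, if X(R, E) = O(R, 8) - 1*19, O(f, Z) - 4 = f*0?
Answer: 9127903/1001 ≈ 9118.8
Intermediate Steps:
O(f, Z) = 4 (O(f, Z) = 4 + f*0 = 4 + 0 = 4)
X(R, E) = -15 (X(R, E) = 4 - 1*19 = 4 - 19 = -15)
(10605 + 2977)/(X(135, 159) + 2017) + 9112 = (10605 + 2977)/(-15 + 2017) + 9112 = 13582/2002 + 9112 = 13582*(1/2002) + 9112 = 6791/1001 + 9112 = 9127903/1001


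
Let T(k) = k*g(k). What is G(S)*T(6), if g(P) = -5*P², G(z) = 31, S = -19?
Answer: -33480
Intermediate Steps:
T(k) = -5*k³ (T(k) = k*(-5*k²) = -5*k³)
G(S)*T(6) = 31*(-5*6³) = 31*(-5*216) = 31*(-1080) = -33480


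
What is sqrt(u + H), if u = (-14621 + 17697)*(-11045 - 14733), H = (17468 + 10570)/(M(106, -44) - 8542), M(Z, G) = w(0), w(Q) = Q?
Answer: I*sqrt(1446420975992597)/4271 ≈ 8904.7*I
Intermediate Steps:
M(Z, G) = 0
H = -14019/4271 (H = (17468 + 10570)/(0 - 8542) = 28038/(-8542) = 28038*(-1/8542) = -14019/4271 ≈ -3.2824)
u = -79293128 (u = 3076*(-25778) = -79293128)
sqrt(u + H) = sqrt(-79293128 - 14019/4271) = sqrt(-338660963707/4271) = I*sqrt(1446420975992597)/4271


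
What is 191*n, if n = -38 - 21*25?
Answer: -107533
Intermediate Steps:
n = -563 (n = -38 - 525 = -563)
191*n = 191*(-563) = -107533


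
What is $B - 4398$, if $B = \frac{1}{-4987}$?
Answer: $- \frac{21932827}{4987} \approx -4398.0$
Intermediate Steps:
$B = - \frac{1}{4987} \approx -0.00020052$
$B - 4398 = - \frac{1}{4987} - 4398 = - \frac{21932827}{4987}$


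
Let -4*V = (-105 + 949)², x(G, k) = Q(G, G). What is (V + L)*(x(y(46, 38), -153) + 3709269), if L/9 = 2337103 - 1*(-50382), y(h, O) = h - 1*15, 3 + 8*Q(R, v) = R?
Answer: 158083860016145/2 ≈ 7.9042e+13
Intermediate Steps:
Q(R, v) = -3/8 + R/8
y(h, O) = -15 + h (y(h, O) = h - 15 = -15 + h)
x(G, k) = -3/8 + G/8
V = -178084 (V = -(-105 + 949)²/4 = -¼*844² = -¼*712336 = -178084)
L = 21487365 (L = 9*(2337103 - 1*(-50382)) = 9*(2337103 + 50382) = 9*2387485 = 21487365)
(V + L)*(x(y(46, 38), -153) + 3709269) = (-178084 + 21487365)*((-3/8 + (-15 + 46)/8) + 3709269) = 21309281*((-3/8 + (⅛)*31) + 3709269) = 21309281*((-3/8 + 31/8) + 3709269) = 21309281*(7/2 + 3709269) = 21309281*(7418545/2) = 158083860016145/2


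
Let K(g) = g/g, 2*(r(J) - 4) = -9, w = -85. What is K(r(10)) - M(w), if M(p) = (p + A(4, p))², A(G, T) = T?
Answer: -28899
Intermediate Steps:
r(J) = -½ (r(J) = 4 + (½)*(-9) = 4 - 9/2 = -½)
K(g) = 1
M(p) = 4*p² (M(p) = (p + p)² = (2*p)² = 4*p²)
K(r(10)) - M(w) = 1 - 4*(-85)² = 1 - 4*7225 = 1 - 1*28900 = 1 - 28900 = -28899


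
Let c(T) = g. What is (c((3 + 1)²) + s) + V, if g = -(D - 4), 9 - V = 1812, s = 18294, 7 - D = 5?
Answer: 16493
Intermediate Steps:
D = 2 (D = 7 - 1*5 = 7 - 5 = 2)
V = -1803 (V = 9 - 1*1812 = 9 - 1812 = -1803)
g = 2 (g = -(2 - 4) = -1*(-2) = 2)
c(T) = 2
(c((3 + 1)²) + s) + V = (2 + 18294) - 1803 = 18296 - 1803 = 16493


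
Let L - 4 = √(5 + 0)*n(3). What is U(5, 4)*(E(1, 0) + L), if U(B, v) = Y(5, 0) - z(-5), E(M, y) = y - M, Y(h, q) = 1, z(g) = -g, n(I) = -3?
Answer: -12 + 12*√5 ≈ 14.833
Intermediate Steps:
U(B, v) = -4 (U(B, v) = 1 - (-1)*(-5) = 1 - 1*5 = 1 - 5 = -4)
L = 4 - 3*√5 (L = 4 + √(5 + 0)*(-3) = 4 + √5*(-3) = 4 - 3*√5 ≈ -2.7082)
U(5, 4)*(E(1, 0) + L) = -4*((0 - 1*1) + (4 - 3*√5)) = -4*((0 - 1) + (4 - 3*√5)) = -4*(-1 + (4 - 3*√5)) = -4*(3 - 3*√5) = -12 + 12*√5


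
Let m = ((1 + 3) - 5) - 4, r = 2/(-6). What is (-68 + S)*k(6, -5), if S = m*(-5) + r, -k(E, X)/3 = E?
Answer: 780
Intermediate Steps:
k(E, X) = -3*E
r = -⅓ (r = 2*(-⅙) = -⅓ ≈ -0.33333)
m = -5 (m = (4 - 5) - 4 = -1 - 4 = -5)
S = 74/3 (S = -5*(-5) - ⅓ = 25 - ⅓ = 74/3 ≈ 24.667)
(-68 + S)*k(6, -5) = (-68 + 74/3)*(-3*6) = -130/3*(-18) = 780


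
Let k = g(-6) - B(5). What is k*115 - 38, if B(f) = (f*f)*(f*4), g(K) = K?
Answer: -58228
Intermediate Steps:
B(f) = 4*f**3 (B(f) = f**2*(4*f) = 4*f**3)
k = -506 (k = -6 - 4*5**3 = -6 - 4*125 = -6 - 1*500 = -6 - 500 = -506)
k*115 - 38 = -506*115 - 38 = -58190 - 38 = -58228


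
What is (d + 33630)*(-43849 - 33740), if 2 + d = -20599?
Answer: -1010907081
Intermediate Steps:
d = -20601 (d = -2 - 20599 = -20601)
(d + 33630)*(-43849 - 33740) = (-20601 + 33630)*(-43849 - 33740) = 13029*(-77589) = -1010907081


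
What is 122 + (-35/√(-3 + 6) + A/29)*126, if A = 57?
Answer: 10720/29 - 1470*√3 ≈ -2176.5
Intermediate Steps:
122 + (-35/√(-3 + 6) + A/29)*126 = 122 + (-35/√(-3 + 6) + 57/29)*126 = 122 + (-35*√3/3 + 57*(1/29))*126 = 122 + (-35*√3/3 + 57/29)*126 = 122 + (57/29 - 35*√3/3)*126 = 122 + (7182/29 - 1470*√3) = 10720/29 - 1470*√3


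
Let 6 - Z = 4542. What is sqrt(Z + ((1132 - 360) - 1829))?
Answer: I*sqrt(5593) ≈ 74.786*I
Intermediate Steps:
Z = -4536 (Z = 6 - 1*4542 = 6 - 4542 = -4536)
sqrt(Z + ((1132 - 360) - 1829)) = sqrt(-4536 + ((1132 - 360) - 1829)) = sqrt(-4536 + (772 - 1829)) = sqrt(-4536 - 1057) = sqrt(-5593) = I*sqrt(5593)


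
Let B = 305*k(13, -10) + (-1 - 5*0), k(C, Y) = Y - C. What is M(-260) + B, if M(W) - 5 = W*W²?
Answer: -17583011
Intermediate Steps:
M(W) = 5 + W³ (M(W) = 5 + W*W² = 5 + W³)
B = -7016 (B = 305*(-10 - 1*13) + (-1 - 5*0) = 305*(-10 - 13) + (-1 + 0) = 305*(-23) - 1 = -7015 - 1 = -7016)
M(-260) + B = (5 + (-260)³) - 7016 = (5 - 17576000) - 7016 = -17575995 - 7016 = -17583011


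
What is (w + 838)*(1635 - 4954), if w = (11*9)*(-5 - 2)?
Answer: -481255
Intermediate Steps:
w = -693 (w = 99*(-7) = -693)
(w + 838)*(1635 - 4954) = (-693 + 838)*(1635 - 4954) = 145*(-3319) = -481255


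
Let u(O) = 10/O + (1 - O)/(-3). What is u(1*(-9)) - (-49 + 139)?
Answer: -850/9 ≈ -94.444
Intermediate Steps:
u(O) = -⅓ + 10/O + O/3 (u(O) = 10/O + (1 - O)*(-⅓) = 10/O + (-⅓ + O/3) = -⅓ + 10/O + O/3)
u(1*(-9)) - (-49 + 139) = (30 + (1*(-9))*(-1 + 1*(-9)))/(3*((1*(-9)))) - (-49 + 139) = (⅓)*(30 - 9*(-1 - 9))/(-9) - 1*90 = (⅓)*(-⅑)*(30 - 9*(-10)) - 90 = (⅓)*(-⅑)*(30 + 90) - 90 = (⅓)*(-⅑)*120 - 90 = -40/9 - 90 = -850/9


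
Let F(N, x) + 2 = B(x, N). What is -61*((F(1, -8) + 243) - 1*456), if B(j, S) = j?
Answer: 13603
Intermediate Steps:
F(N, x) = -2 + x
-61*((F(1, -8) + 243) - 1*456) = -61*(((-2 - 8) + 243) - 1*456) = -61*((-10 + 243) - 456) = -61*(233 - 456) = -61*(-223) = 13603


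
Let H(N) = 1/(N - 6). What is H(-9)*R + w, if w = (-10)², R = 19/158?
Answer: 236981/2370 ≈ 99.992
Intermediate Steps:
R = 19/158 (R = 19*(1/158) = 19/158 ≈ 0.12025)
H(N) = 1/(-6 + N)
w = 100
H(-9)*R + w = (19/158)/(-6 - 9) + 100 = (19/158)/(-15) + 100 = -1/15*19/158 + 100 = -19/2370 + 100 = 236981/2370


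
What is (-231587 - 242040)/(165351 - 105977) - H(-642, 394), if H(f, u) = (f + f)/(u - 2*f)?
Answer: -51322135/7116398 ≈ -7.2118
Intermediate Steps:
H(f, u) = 2*f/(u - 2*f) (H(f, u) = (2*f)/(u - 2*f) = 2*f/(u - 2*f))
(-231587 - 242040)/(165351 - 105977) - H(-642, 394) = (-231587 - 242040)/(165351 - 105977) - 2*(-642)/(394 - 2*(-642)) = -473627/59374 - 2*(-642)/(394 + 1284) = -473627*1/59374 - 2*(-642)/1678 = -67661/8482 - 2*(-642)/1678 = -67661/8482 - 1*(-642/839) = -67661/8482 + 642/839 = -51322135/7116398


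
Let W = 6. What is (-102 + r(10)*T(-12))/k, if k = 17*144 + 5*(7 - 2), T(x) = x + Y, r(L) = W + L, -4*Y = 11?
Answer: -338/2473 ≈ -0.13668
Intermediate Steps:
Y = -11/4 (Y = -¼*11 = -11/4 ≈ -2.7500)
r(L) = 6 + L
T(x) = -11/4 + x (T(x) = x - 11/4 = -11/4 + x)
k = 2473 (k = 2448 + 5*5 = 2448 + 25 = 2473)
(-102 + r(10)*T(-12))/k = (-102 + (6 + 10)*(-11/4 - 12))/2473 = (-102 + 16*(-59/4))*(1/2473) = (-102 - 236)*(1/2473) = -338*1/2473 = -338/2473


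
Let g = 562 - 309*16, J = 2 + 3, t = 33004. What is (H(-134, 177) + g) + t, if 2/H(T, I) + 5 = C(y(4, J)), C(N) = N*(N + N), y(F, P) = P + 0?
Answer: 1287992/45 ≈ 28622.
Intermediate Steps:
J = 5
y(F, P) = P
C(N) = 2*N**2 (C(N) = N*(2*N) = 2*N**2)
H(T, I) = 2/45 (H(T, I) = 2/(-5 + 2*5**2) = 2/(-5 + 2*25) = 2/(-5 + 50) = 2/45)
g = -4382 (g = 562 - 4944 = -4382)
(H(-134, 177) + g) + t = (2/45 - 4382) + 33004 = -197188/45 + 33004 = 1287992/45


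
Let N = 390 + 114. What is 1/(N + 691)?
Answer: 1/1195 ≈ 0.00083682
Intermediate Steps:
N = 504
1/(N + 691) = 1/(504 + 691) = 1/1195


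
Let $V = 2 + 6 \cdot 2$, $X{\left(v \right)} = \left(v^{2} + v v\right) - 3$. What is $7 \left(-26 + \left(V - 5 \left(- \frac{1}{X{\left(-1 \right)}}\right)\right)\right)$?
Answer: $-119$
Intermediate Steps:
$X{\left(v \right)} = -3 + 2 v^{2}$ ($X{\left(v \right)} = \left(v^{2} + v^{2}\right) - 3 = 2 v^{2} - 3 = -3 + 2 v^{2}$)
$V = 14$ ($V = 2 + 12 = 14$)
$7 \left(-26 + \left(V - 5 \left(- \frac{1}{X{\left(-1 \right)}}\right)\right)\right) = 7 \left(-26 + \left(14 - 5 \left(- \frac{1}{-3 + 2 \left(-1\right)^{2}}\right)\right)\right) = 7 \left(-26 + \left(14 - 5 \left(- \frac{1}{-3 + 2 \cdot 1}\right)\right)\right) = 7 \left(-26 + \left(14 - 5 \left(- \frac{1}{-3 + 2}\right)\right)\right) = 7 \left(-26 + \left(14 - 5 \left(- \frac{1}{-1}\right)\right)\right) = 7 \left(-26 + \left(14 - 5 \left(\left(-1\right) \left(-1\right)\right)\right)\right) = 7 \left(-26 + \left(14 - 5\right)\right) = 7 \left(-26 + 9\right) = 7 \left(-17\right) = -119$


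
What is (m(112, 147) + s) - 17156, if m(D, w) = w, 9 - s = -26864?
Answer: 9864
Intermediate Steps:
s = 26873 (s = 9 - 1*(-26864) = 9 + 26864 = 26873)
(m(112, 147) + s) - 17156 = (147 + 26873) - 17156 = 27020 - 17156 = 9864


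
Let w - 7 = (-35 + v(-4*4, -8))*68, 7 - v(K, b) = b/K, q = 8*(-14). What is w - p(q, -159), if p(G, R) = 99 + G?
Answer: -1918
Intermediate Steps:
q = -112
v(K, b) = 7 - b/K
w = -1931 (w = 7 + (-35 + (7 - 1*(-8)/(-4*4)))*68 = 7 + (-35 + (7 - 1*(-8)/(-16)))*68 = 7 + (-35 + (7 - 1*(-8)*(-1/16)))*68 = 7 + (-35 + (7 - ½))*68 = 7 + (-35 + 13/2)*68 = 7 - 57/2*68 = 7 - 1938 = -1931)
w - p(q, -159) = -1931 - (99 - 112) = -1931 - 1*(-13) = -1931 + 13 = -1918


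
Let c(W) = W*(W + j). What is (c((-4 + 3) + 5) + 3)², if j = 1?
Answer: 529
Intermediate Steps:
c(W) = W*(1 + W) (c(W) = W*(W + 1) = W*(1 + W))
(c((-4 + 3) + 5) + 3)² = (((-4 + 3) + 5)*(1 + ((-4 + 3) + 5)) + 3)² = ((-1 + 5)*(1 + (-1 + 5)) + 3)² = (4*(1 + 4) + 3)² = (4*5 + 3)² = (20 + 3)² = 23² = 529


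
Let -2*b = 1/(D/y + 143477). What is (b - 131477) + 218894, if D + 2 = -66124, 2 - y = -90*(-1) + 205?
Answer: 7361365813465/84209774 ≈ 87417.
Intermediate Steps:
y = -293 (y = 2 - (-90*(-1) + 205) = 2 - (90 + 205) = 2 - 1*295 = 2 - 295 = -293)
D = -66126 (D = -2 - 66124 = -66126)
b = -293/84209774 (b = -1/(2*(-66126/(-293) + 143477)) = -1/(2*(-66126*(-1/293) + 143477)) = -1/(2*(66126/293 + 143477)) = -1/(2*42104887/293) = -½*293/42104887 = -293/84209774 ≈ -3.4794e-6)
(b - 131477) + 218894 = (-293/84209774 - 131477) + 218894 = -11071648456491/84209774 + 218894 = 7361365813465/84209774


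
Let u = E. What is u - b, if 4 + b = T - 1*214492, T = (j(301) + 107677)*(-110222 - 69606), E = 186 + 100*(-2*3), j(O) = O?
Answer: 19417681866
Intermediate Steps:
E = -414 (E = 186 + 100*(-6) = 186 - 600 = -414)
T = -19417467784 (T = (301 + 107677)*(-110222 - 69606) = 107978*(-179828) = -19417467784)
u = -414
b = -19417682280 (b = -4 + (-19417467784 - 1*214492) = -4 + (-19417467784 - 214492) = -4 - 19417682276 = -19417682280)
u - b = -414 - 1*(-19417682280) = -414 + 19417682280 = 19417681866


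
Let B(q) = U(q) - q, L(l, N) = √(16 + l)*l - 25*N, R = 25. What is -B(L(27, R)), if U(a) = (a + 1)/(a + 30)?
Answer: -202013683/322678 + 8711523*√43/322678 ≈ -449.02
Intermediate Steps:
U(a) = (1 + a)/(30 + a)
L(l, N) = -25*N + l*√(16 + l) (L(l, N) = l*√(16 + l) - 25*N = -25*N + l*√(16 + l))
B(q) = -q + (1 + q)/(30 + q) (B(q) = (1 + q)/(30 + q) - q = -q + (1 + q)/(30 + q))
-B(L(27, R)) = -(1 + (-25*25 + 27*√(16 + 27)) - (-25*25 + 27*√(16 + 27))*(30 + (-25*25 + 27*√(16 + 27))))/(30 + (-25*25 + 27*√(16 + 27))) = -(1 + (-625 + 27*√43) - (-625 + 27*√43)*(30 + (-625 + 27*√43)))/(30 + (-625 + 27*√43)) = -(1 + (-625 + 27*√43) - (-625 + 27*√43)*(-595 + 27*√43))/(-595 + 27*√43) = -(-624 + 27*√43 - (-625 + 27*√43)*(-595 + 27*√43))/(-595 + 27*√43)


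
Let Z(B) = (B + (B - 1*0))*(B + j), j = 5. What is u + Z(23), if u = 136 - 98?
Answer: 1326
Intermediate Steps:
Z(B) = 2*B*(5 + B) (Z(B) = (B + (B - 1*0))*(B + 5) = (B + (B + 0))*(5 + B) = (B + B)*(5 + B) = (2*B)*(5 + B) = 2*B*(5 + B))
u = 38
u + Z(23) = 38 + 2*23*(5 + 23) = 38 + 2*23*28 = 38 + 1288 = 1326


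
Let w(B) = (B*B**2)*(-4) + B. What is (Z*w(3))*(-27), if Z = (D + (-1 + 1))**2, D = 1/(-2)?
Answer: 2835/4 ≈ 708.75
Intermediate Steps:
D = -1/2 ≈ -0.50000
w(B) = B - 4*B**3 (w(B) = B**3*(-4) + B = -4*B**3 + B = B - 4*B**3)
Z = 1/4 (Z = (-1/2 + (-1 + 1))**2 = (-1/2 + 0)**2 = (-1/2)**2 = 1/4 ≈ 0.25000)
(Z*w(3))*(-27) = ((3 - 4*3**3)/4)*(-27) = ((3 - 4*27)/4)*(-27) = ((3 - 108)/4)*(-27) = ((1/4)*(-105))*(-27) = -105/4*(-27) = 2835/4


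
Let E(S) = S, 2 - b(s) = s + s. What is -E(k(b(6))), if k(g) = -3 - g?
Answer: -7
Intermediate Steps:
b(s) = 2 - 2*s (b(s) = 2 - (s + s) = 2 - 2*s)
-E(k(b(6))) = -(-3 - (2 - 2*6)) = -(-3 - (2 - 12)) = -(-3 - 1*(-10)) = -(-3 + 10) = -1*7 = -7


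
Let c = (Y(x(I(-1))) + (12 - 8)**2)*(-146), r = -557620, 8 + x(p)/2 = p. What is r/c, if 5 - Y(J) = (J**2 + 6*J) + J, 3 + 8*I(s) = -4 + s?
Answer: -278810/12921 ≈ -21.578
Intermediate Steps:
I(s) = -7/8 + s/8 (I(s) = -3/8 + (-4 + s)/8 = -3/8 + (-1/2 + s/8) = -7/8 + s/8)
x(p) = -16 + 2*p
Y(J) = 5 - J**2 - 7*J (Y(J) = 5 - ((J**2 + 6*J) + J) = 5 - (J**2 + 7*J) = 5 + (-J**2 - 7*J) = 5 - J**2 - 7*J)
c = 25842 (c = ((5 - (-16 + 2*(-7/8 + (1/8)*(-1)))**2 - 7*(-16 + 2*(-7/8 + (1/8)*(-1)))) + (12 - 8)**2)*(-146) = ((5 - (-16 + 2*(-7/8 - 1/8))**2 - 7*(-16 + 2*(-7/8 - 1/8))) + 4**2)*(-146) = ((5 - (-16 + 2*(-1))**2 - 7*(-16 + 2*(-1))) + 16)*(-146) = ((5 - (-16 - 2)**2 - 7*(-16 - 2)) + 16)*(-146) = ((5 - 1*(-18)**2 - 7*(-18)) + 16)*(-146) = ((5 - 1*324 + 126) + 16)*(-146) = ((5 - 324 + 126) + 16)*(-146) = (-193 + 16)*(-146) = -177*(-146) = 25842)
r/c = -557620/25842 = -557620*1/25842 = -278810/12921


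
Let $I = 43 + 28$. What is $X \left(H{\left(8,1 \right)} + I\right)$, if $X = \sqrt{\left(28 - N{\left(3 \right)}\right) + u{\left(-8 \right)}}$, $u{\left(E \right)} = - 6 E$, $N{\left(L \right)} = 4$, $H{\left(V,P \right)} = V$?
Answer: $474 \sqrt{2} \approx 670.34$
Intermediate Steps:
$I = 71$
$X = 6 \sqrt{2}$ ($X = \sqrt{\left(28 - 4\right) - -48} = \sqrt{\left(28 - 4\right) + 48} = \sqrt{24 + 48} = \sqrt{72} = 6 \sqrt{2} \approx 8.4853$)
$X \left(H{\left(8,1 \right)} + I\right) = 6 \sqrt{2} \left(8 + 71\right) = 6 \sqrt{2} \cdot 79 = 474 \sqrt{2}$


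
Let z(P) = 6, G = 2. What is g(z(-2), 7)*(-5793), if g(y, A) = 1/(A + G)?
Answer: -1931/3 ≈ -643.67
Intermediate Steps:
g(y, A) = 1/(2 + A) (g(y, A) = 1/(A + 2) = 1/(2 + A))
g(z(-2), 7)*(-5793) = -5793/(2 + 7) = -5793/9 = (⅑)*(-5793) = -1931/3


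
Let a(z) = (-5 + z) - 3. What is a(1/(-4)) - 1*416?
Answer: -1697/4 ≈ -424.25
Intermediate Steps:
a(z) = -8 + z
a(1/(-4)) - 1*416 = (-8 + 1/(-4)) - 1*416 = (-8 - 1/4) - 416 = -33/4 - 416 = -1697/4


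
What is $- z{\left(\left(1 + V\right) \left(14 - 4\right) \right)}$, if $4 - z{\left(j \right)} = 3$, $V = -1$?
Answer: $-1$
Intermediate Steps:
$z{\left(j \right)} = 1$ ($z{\left(j \right)} = 4 - 3 = 1$)
$- z{\left(\left(1 + V\right) \left(14 - 4\right) \right)} = \left(-1\right) 1 = -1$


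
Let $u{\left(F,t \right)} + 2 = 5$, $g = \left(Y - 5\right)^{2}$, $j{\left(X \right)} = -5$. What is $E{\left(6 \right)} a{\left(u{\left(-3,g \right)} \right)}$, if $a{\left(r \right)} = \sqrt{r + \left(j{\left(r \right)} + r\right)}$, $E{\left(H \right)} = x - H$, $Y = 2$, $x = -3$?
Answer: $-9$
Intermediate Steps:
$E{\left(H \right)} = -3 - H$
$g = 9$ ($g = \left(2 - 5\right)^{2} = \left(-3\right)^{2} = 9$)
$u{\left(F,t \right)} = 3$ ($u{\left(F,t \right)} = -2 + 5 = 3$)
$a{\left(r \right)} = \sqrt{-5 + 2 r}$ ($a{\left(r \right)} = \sqrt{r + \left(-5 + r\right)} = \sqrt{-5 + 2 r}$)
$E{\left(6 \right)} a{\left(u{\left(-3,g \right)} \right)} = \left(-3 - 6\right) \sqrt{-5 + 2 \cdot 3} = \left(-3 - 6\right) \sqrt{-5 + 6} = - 9 \sqrt{1} = \left(-9\right) 1 = -9$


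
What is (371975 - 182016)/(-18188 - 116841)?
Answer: -189959/135029 ≈ -1.4068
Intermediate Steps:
(371975 - 182016)/(-18188 - 116841) = 189959/(-135029) = 189959*(-1/135029) = -189959/135029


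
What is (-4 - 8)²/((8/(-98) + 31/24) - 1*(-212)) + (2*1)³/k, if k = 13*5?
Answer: 2602648/3259555 ≈ 0.79847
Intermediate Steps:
k = 65
(-4 - 8)²/((8/(-98) + 31/24) - 1*(-212)) + (2*1)³/k = (-4 - 8)²/((8/(-98) + 31/24) - 1*(-212)) + (2*1)³/65 = (-12)²/((8*(-1/98) + 31*(1/24)) + 212) + 2³*(1/65) = 144/((-4/49 + 31/24) + 212) + 8*(1/65) = 144/(1423/1176 + 212) + 8/65 = 144/(250735/1176) + 8/65 = 144*(1176/250735) + 8/65 = 169344/250735 + 8/65 = 2602648/3259555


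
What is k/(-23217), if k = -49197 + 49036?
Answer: 161/23217 ≈ 0.0069346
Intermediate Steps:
k = -161
k/(-23217) = -161/(-23217) = -161*(-1/23217) = 161/23217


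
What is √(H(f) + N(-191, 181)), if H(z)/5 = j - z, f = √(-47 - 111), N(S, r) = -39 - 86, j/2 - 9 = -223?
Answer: √(-2265 - 5*I*√158) ≈ 0.6602 - 47.597*I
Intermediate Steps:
j = -428 (j = 18 + 2*(-223) = 18 - 446 = -428)
N(S, r) = -125
f = I*√158 (f = √(-158) = I*√158 ≈ 12.57*I)
H(z) = -2140 - 5*z (H(z) = 5*(-428 - z) = -2140 - 5*z)
√(H(f) + N(-191, 181)) = √((-2140 - 5*I*√158) - 125) = √(-2265 - 5*I*√158)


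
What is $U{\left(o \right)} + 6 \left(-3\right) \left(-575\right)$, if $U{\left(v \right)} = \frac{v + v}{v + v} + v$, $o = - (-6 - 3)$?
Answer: $10360$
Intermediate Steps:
$o = 9$ ($o = \left(-1\right) \left(-9\right) = 9$)
$U{\left(v \right)} = 1 + v$ ($U{\left(v \right)} = \frac{2 v}{2 v} + v = 2 v \frac{1}{2 v} + v = 1 + v$)
$U{\left(o \right)} + 6 \left(-3\right) \left(-575\right) = \left(1 + 9\right) + 6 \left(-3\right) \left(-575\right) = 10 - -10350 = 10 + 10350 = 10360$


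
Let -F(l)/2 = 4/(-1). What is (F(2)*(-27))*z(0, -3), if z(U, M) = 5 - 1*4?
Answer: -216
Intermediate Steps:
F(l) = 8 (F(l) = -8/(-1) = -8*(-1) = -2*(-4) = 8)
z(U, M) = 1 (z(U, M) = 5 - 4 = 1)
(F(2)*(-27))*z(0, -3) = (8*(-27))*1 = -216*1 = -216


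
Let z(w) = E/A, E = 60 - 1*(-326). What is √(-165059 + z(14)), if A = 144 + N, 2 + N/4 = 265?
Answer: I*√59025643222/598 ≈ 406.27*I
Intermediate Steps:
N = 1052 (N = -8 + 4*265 = -8 + 1060 = 1052)
E = 386 (E = 60 + 326 = 386)
A = 1196 (A = 144 + 1052 = 1196)
z(w) = 193/598 (z(w) = 386/1196 = 386*(1/1196) = 193/598)
√(-165059 + z(14)) = √(-165059 + 193/598) = √(-98705089/598) = I*√59025643222/598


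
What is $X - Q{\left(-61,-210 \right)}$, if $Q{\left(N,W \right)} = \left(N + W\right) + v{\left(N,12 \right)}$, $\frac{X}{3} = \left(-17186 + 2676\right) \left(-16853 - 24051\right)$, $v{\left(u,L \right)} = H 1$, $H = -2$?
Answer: $1780551393$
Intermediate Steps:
$v{\left(u,L \right)} = -2$ ($v{\left(u,L \right)} = \left(-2\right) 1 = -2$)
$X = 1780551120$ ($X = 3 \left(-17186 + 2676\right) \left(-16853 - 24051\right) = 3 \left(\left(-14510\right) \left(-40904\right)\right) = 3 \cdot 593517040 = 1780551120$)
$Q{\left(N,W \right)} = -2 + N + W$ ($Q{\left(N,W \right)} = \left(N + W\right) - 2 = -2 + N + W$)
$X - Q{\left(-61,-210 \right)} = 1780551120 - \left(-2 - 61 - 210\right) = 1780551120 - -273 = 1780551120 + 273 = 1780551393$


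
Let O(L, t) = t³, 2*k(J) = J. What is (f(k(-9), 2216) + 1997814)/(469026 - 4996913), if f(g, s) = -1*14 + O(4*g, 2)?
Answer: -1997808/4527887 ≈ -0.44122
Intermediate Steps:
k(J) = J/2
f(g, s) = -6 (f(g, s) = -1*14 + 2³ = -14 + 8 = -6)
(f(k(-9), 2216) + 1997814)/(469026 - 4996913) = (-6 + 1997814)/(469026 - 4996913) = 1997808/(-4527887) = 1997808*(-1/4527887) = -1997808/4527887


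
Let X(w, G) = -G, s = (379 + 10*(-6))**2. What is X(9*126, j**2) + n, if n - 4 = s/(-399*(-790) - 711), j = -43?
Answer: -580148894/314499 ≈ -1844.7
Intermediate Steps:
s = 101761 (s = (379 - 60)**2 = 319**2 = 101761)
n = 1359757/314499 (n = 4 + 101761/(-399*(-790) - 711) = 4 + 101761/(315210 - 711) = 4 + 101761/314499 = 1359757/314499 ≈ 4.3236)
X(9*126, j**2) + n = -1*(-43)**2 + 1359757/314499 = -1*1849 + 1359757/314499 = -1849 + 1359757/314499 = -580148894/314499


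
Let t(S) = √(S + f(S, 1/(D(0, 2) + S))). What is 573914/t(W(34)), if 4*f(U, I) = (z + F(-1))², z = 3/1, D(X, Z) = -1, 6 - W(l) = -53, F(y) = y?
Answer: 286957*√15/15 ≈ 74092.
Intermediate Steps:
W(l) = 59 (W(l) = 6 - 1*(-53) = 6 + 53 = 59)
z = 3 (z = 3*1 = 3)
f(U, I) = 1 (f(U, I) = (3 - 1)²/4 = (¼)*2² = (¼)*4 = 1)
t(S) = √(1 + S) (t(S) = √(S + 1) = √(1 + S))
573914/t(W(34)) = 573914/(√(1 + 59)) = 573914/(√60) = 573914/((2*√15)) = 573914*(√15/30) = 286957*√15/15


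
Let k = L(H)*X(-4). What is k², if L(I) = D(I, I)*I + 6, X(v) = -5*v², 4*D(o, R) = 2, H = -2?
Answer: 160000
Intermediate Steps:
D(o, R) = ½ (D(o, R) = (¼)*2 = ½)
L(I) = 6 + I/2 (L(I) = I/2 + 6 = 6 + I/2)
k = -400 (k = (6 + (½)*(-2))*(-5*(-4)²) = (6 - 1)*(-5*16) = 5*(-80) = -400)
k² = (-400)² = 160000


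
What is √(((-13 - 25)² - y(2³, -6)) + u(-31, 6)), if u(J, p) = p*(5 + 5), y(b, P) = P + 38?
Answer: 8*√23 ≈ 38.367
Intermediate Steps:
y(b, P) = 38 + P
u(J, p) = 10*p (u(J, p) = p*10 = 10*p)
√(((-13 - 25)² - y(2³, -6)) + u(-31, 6)) = √(((-13 - 25)² - (38 - 6)) + 10*6) = √(((-38)² - 1*32) + 60) = √((1444 - 32) + 60) = √(1412 + 60) = √1472 = 8*√23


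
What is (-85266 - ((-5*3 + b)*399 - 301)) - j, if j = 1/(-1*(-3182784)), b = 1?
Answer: -252646211137/3182784 ≈ -79379.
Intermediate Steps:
j = 1/3182784 ≈ 3.1419e-7
(-85266 - ((-5*3 + b)*399 - 301)) - j = (-85266 - ((-5*3 + 1)*399 - 301)) - 1*1/3182784 = (-85266 - ((-15 + 1)*399 - 301)) - 1/3182784 = (-85266 - (-14*399 - 301)) - 1/3182784 = (-85266 - (-5586 - 301)) - 1/3182784 = (-85266 - 1*(-5887)) - 1/3182784 = (-85266 + 5887) - 1/3182784 = -79379 - 1/3182784 = -252646211137/3182784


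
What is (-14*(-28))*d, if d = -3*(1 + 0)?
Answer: -1176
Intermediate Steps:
d = -3 (d = -3*1 = -3)
(-14*(-28))*d = -14*(-28)*(-3) = 392*(-3) = -1176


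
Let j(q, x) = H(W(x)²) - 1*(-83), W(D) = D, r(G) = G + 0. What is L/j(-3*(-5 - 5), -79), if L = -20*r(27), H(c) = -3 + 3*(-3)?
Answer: -540/71 ≈ -7.6056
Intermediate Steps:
r(G) = G
H(c) = -12 (H(c) = -3 - 9 = -12)
j(q, x) = 71 (j(q, x) = -12 - 1*(-83) = -12 + 83 = 71)
L = -540 (L = -20*27 = -540)
L/j(-3*(-5 - 5), -79) = -540/71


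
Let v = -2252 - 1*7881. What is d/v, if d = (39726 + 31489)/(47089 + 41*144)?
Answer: -71215/536978069 ≈ -0.00013262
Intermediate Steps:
d = 71215/52993 (d = 71215/(47089 + 5904) = 71215/52993 ≈ 1.3439)
v = -10133 (v = -2252 - 7881 = -10133)
d/v = (71215/52993)/(-10133) = (71215/52993)*(-1/10133) = -71215/536978069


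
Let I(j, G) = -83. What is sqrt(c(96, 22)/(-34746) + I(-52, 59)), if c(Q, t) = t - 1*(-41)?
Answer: I*sqrt(11134089314)/11582 ≈ 9.1105*I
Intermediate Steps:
c(Q, t) = 41 + t (c(Q, t) = t + 41 = 41 + t)
sqrt(c(96, 22)/(-34746) + I(-52, 59)) = sqrt((41 + 22)/(-34746) - 83) = sqrt(63*(-1/34746) - 83) = sqrt(-21/11582 - 83) = sqrt(-961327/11582) = I*sqrt(11134089314)/11582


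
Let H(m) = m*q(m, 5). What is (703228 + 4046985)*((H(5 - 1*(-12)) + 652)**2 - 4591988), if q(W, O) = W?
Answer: -17606697735991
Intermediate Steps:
H(m) = m**2 (H(m) = m*m = m**2)
(703228 + 4046985)*((H(5 - 1*(-12)) + 652)**2 - 4591988) = (703228 + 4046985)*(((5 - 1*(-12))**2 + 652)**2 - 4591988) = 4750213*(((5 + 12)**2 + 652)**2 - 4591988) = 4750213*((17**2 + 652)**2 - 4591988) = 4750213*((289 + 652)**2 - 4591988) = 4750213*(941**2 - 4591988) = 4750213*(885481 - 4591988) = 4750213*(-3706507) = -17606697735991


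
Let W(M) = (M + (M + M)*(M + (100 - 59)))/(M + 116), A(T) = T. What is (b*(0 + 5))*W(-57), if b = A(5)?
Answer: 44175/59 ≈ 748.73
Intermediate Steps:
b = 5
W(M) = (M + 2*M*(41 + M))/(116 + M) (W(M) = (M + (2*M)*(M + 41))/(116 + M) = (M + (2*M)*(41 + M))/(116 + M) = (M + 2*M*(41 + M))/(116 + M))
(b*(0 + 5))*W(-57) = (5*(0 + 5))*(-57*(83 + 2*(-57))/(116 - 57)) = (5*5)*(-57*(83 - 114)/59) = 25*(-57*1/59*(-31)) = 25*(1767/59) = 44175/59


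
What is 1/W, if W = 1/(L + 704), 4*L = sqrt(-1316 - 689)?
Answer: 704 + I*sqrt(2005)/4 ≈ 704.0 + 11.194*I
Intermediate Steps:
L = I*sqrt(2005)/4 (L = sqrt(-1316 - 689)/4 = sqrt(-2005)/4 = (I*sqrt(2005))/4 = I*sqrt(2005)/4 ≈ 11.194*I)
W = 1/(704 + I*sqrt(2005)/4) (W = 1/(I*sqrt(2005)/4 + 704) = 1/(704 + I*sqrt(2005)/4) ≈ 0.0014201 - 2.258e-5*I)
1/W = 1/(11264/7931861 - 4*I*sqrt(2005)/7931861)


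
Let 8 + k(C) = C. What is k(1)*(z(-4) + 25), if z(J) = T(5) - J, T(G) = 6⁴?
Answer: -9275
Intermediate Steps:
k(C) = -8 + C
T(G) = 1296
z(J) = 1296 - J
k(1)*(z(-4) + 25) = (-8 + 1)*((1296 - 1*(-4)) + 25) = -7*((1296 + 4) + 25) = -7*(1300 + 25) = -7*1325 = -9275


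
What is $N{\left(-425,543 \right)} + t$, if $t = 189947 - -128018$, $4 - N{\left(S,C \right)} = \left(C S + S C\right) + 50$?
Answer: $779469$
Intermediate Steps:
$N{\left(S,C \right)} = -46 - 2 C S$ ($N{\left(S,C \right)} = 4 - \left(\left(C S + S C\right) + 50\right) = 4 - \left(\left(C S + C S\right) + 50\right) = 4 - \left(2 C S + 50\right) = 4 - \left(50 + 2 C S\right) = -46 - 2 C S$)
$t = 317965$ ($t = 189947 + 128018 = 317965$)
$N{\left(-425,543 \right)} + t = \left(-46 - 1086 \left(-425\right)\right) + 317965 = \left(-46 + 461550\right) + 317965 = 461504 + 317965 = 779469$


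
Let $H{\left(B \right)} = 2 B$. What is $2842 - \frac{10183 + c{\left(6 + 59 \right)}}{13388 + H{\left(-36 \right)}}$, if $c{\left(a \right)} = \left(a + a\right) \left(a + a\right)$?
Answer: $\frac{37816989}{13316} \approx 2840.0$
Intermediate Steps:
$c{\left(a \right)} = 4 a^{2}$ ($c{\left(a \right)} = 2 a 2 a = 4 a^{2}$)
$2842 - \frac{10183 + c{\left(6 + 59 \right)}}{13388 + H{\left(-36 \right)}} = 2842 - \frac{10183 + 4 \left(6 + 59\right)^{2}}{13388 + 2 \left(-36\right)} = 2842 - \frac{10183 + 4 \cdot 65^{2}}{13388 - 72} = 2842 - \frac{10183 + 4 \cdot 4225}{13316} = 2842 - \left(10183 + 16900\right) \frac{1}{13316} = 2842 - 27083 \cdot \frac{1}{13316} = 2842 - \frac{27083}{13316} = \frac{37816989}{13316}$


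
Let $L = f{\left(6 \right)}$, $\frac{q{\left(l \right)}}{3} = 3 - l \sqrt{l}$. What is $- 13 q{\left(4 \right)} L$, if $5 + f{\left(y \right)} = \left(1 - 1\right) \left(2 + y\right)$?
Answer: $-975$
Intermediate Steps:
$f{\left(y \right)} = -5$ ($f{\left(y \right)} = -5 + \left(1 - 1\right) \left(2 + y\right) = -5 + 0 \left(2 + y\right) = -5 + 0 = -5$)
$q{\left(l \right)} = 9 - 3 l^{\frac{3}{2}}$ ($q{\left(l \right)} = 3 \left(3 - l \sqrt{l}\right) = 3 \left(3 - l^{\frac{3}{2}}\right) = 9 - 3 l^{\frac{3}{2}}$)
$L = -5$
$- 13 q{\left(4 \right)} L = - 13 \left(9 - 3 \cdot 4^{\frac{3}{2}}\right) \left(-5\right) = - 13 \left(9 - 24\right) \left(-5\right) = \left(-13\right) \left(-15\right) \left(-5\right) = 195 \left(-5\right) = -975$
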